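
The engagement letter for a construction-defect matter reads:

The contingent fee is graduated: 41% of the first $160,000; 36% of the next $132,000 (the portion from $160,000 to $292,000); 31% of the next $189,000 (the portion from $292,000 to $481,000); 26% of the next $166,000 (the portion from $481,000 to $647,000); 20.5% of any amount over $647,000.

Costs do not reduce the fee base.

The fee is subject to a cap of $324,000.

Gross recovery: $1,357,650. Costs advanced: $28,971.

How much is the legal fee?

$324,000.00

Fee base is the gross recovery, $1,357,650; costs are reimbursed separately.
First $160,000 at 41% = $65,600.00
Next $132,000 at 36% = $47,520.00
Next $189,000 at 31% = $58,590.00
Next $166,000 at 26% = $43,160.00
Remaining $710,650 at 20.5% = $145,683.25
Fee: $65,600.00 + $47,520.00 + $58,590.00 + $43,160.00 + $145,683.25 = $360,553.25
$360,553.25 exceeds the $324,000 cap, so the fee is capped at $324,000.00.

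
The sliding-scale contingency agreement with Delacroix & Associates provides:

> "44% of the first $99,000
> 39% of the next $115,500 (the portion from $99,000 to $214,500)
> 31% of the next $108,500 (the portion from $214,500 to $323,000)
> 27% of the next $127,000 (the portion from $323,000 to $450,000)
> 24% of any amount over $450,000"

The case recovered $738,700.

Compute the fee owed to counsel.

First $99,000 at 44% = $43,560.00
Next $115,500 at 39% = $45,045.00
Next $108,500 at 31% = $33,635.00
Next $127,000 at 27% = $34,290.00
Remaining $288,700 at 24% = $69,288.00
Fee: $43,560.00 + $45,045.00 + $33,635.00 + $34,290.00 + $69,288.00 = $225,818.00

$225,818.00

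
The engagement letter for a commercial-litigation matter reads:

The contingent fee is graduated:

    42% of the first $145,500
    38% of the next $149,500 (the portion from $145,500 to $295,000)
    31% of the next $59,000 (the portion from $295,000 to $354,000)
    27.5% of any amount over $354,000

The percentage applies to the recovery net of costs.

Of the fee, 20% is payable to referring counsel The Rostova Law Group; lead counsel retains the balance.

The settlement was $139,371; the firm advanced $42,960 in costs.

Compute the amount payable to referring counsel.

Fee base (net of costs): $139,371 − $42,960 = $96,411
First $96,411 at 42% = $40,492.62
Referral share: 20% of $40,492.62 = $8,098.52; lead counsel retains $40,492.62 − $8,098.52 = $32,394.10.

$8,098.52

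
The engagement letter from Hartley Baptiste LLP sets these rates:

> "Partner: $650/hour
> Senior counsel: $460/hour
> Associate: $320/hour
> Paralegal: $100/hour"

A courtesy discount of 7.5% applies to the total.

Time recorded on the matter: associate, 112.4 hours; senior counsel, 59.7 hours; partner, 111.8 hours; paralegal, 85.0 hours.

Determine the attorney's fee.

Partner: 111.8 × $650 = $72,670.00
Senior counsel: 59.7 × $460 = $27,462.00
Associate: 112.4 × $320 = $35,968.00
Paralegal: 85.0 × $100 = $8,500.00
Subtotal: $144,600.00
Less 7.5% discount: −$10,845.00
Total: $144,600.00 − $10,845.00 = $133,755.00

$133,755.00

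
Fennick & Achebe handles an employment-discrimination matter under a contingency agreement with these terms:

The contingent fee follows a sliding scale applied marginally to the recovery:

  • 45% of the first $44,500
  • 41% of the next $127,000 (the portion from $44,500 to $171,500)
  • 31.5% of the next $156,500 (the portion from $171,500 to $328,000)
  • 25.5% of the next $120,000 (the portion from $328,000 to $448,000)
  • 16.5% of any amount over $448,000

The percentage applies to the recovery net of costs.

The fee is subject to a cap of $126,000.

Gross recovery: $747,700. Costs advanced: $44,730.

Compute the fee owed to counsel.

Fee base (net of costs): $747,700 − $44,730 = $702,970
First $44,500 at 45% = $20,025.00
Next $127,000 at 41% = $52,070.00
Next $156,500 at 31.5% = $49,297.50
Next $120,000 at 25.5% = $30,600.00
Remaining $254,970 at 16.5% = $42,070.05
Fee: $20,025.00 + $52,070.00 + $49,297.50 + $30,600.00 + $42,070.05 = $194,062.55
$194,062.55 exceeds the $126,000 cap, so the fee is capped at $126,000.00.

$126,000.00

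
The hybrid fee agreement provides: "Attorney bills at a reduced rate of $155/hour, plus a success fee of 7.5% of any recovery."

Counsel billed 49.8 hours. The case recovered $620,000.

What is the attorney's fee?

Hourly: 49.8 × $155 = $7,719.00
Success fee: 7.5% of $620,000 = $46,500.00
Total: $7,719.00 + $46,500.00 = $54,219.00

$54,219.00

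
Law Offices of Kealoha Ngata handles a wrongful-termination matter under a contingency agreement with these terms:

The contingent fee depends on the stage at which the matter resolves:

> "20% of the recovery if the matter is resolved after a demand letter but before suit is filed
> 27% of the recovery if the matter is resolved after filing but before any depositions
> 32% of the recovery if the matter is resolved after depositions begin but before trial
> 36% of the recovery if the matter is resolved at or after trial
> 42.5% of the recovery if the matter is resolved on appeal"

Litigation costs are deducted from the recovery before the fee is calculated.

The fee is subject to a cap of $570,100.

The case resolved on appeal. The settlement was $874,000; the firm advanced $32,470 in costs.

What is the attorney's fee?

Fee base (net of costs): $874,000 − $32,470 = $841,530
The matter resolved on appeal, so the 42.5% rate applies.
$841,530 × 42.5% = $357,650.25
$357,650.25 is under the $570,100 cap.

$357,650.25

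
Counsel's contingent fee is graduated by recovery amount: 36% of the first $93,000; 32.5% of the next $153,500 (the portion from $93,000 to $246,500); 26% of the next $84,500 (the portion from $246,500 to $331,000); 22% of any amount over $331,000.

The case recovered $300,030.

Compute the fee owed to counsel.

First $93,000 at 36% = $33,480.00
Next $153,500 at 32.5% = $49,887.50
Remaining $53,530 at 26% = $13,917.80
Fee: $33,480.00 + $49,887.50 + $13,917.80 = $97,285.30

$97,285.30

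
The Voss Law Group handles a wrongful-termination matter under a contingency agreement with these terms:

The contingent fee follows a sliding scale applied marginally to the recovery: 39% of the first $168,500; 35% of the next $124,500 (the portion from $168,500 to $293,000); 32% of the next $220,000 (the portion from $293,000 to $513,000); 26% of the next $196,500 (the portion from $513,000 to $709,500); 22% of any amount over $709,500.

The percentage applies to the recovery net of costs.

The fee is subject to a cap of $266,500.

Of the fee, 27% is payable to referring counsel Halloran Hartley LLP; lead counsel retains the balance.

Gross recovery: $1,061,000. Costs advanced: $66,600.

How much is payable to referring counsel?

$71,955.00

Fee base (net of costs): $1,061,000 − $66,600 = $994,400
First $168,500 at 39% = $65,715.00
Next $124,500 at 35% = $43,575.00
Next $220,000 at 32% = $70,400.00
Next $196,500 at 26% = $51,090.00
Remaining $284,900 at 22% = $62,678.00
Fee: $65,715.00 + $43,575.00 + $70,400.00 + $51,090.00 + $62,678.00 = $293,458.00
$293,458.00 exceeds the $266,500 cap, so the fee is capped at $266,500.00.
Referral share: 27% of $266,500.00 = $71,955.00; lead counsel retains $266,500.00 − $71,955.00 = $194,545.00.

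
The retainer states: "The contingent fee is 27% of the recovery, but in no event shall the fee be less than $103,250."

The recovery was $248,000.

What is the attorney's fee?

27% of $248,000 = $66,960.00
That is below the $103,250 minimum, so the minimum applies.

$103,250.00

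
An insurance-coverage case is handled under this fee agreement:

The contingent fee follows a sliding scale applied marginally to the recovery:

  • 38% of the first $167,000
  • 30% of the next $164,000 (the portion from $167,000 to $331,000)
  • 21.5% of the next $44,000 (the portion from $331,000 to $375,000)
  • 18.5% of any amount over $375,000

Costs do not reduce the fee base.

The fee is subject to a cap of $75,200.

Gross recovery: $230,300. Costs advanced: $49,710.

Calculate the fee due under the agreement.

Fee base is the gross recovery, $230,300; costs are reimbursed separately.
First $167,000 at 38% = $63,460.00
Remaining $63,300 at 30% = $18,990.00
Fee: $63,460.00 + $18,990.00 = $82,450.00
$82,450.00 exceeds the $75,200 cap, so the fee is capped at $75,200.00.

$75,200.00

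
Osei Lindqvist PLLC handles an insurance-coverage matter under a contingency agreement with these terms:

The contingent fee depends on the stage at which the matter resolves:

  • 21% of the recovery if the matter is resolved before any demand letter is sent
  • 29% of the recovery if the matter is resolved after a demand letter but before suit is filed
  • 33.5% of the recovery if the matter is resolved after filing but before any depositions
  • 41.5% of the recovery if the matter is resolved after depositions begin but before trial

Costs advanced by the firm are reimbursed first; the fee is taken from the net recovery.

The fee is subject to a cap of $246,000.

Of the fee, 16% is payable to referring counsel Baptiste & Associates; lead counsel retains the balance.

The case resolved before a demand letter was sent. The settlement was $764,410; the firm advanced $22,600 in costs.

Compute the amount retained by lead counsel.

$130,855.28

Fee base (net of costs): $764,410 − $22,600 = $741,810
The matter resolved before a demand letter was sent, so the 21% rate applies.
$741,810 × 21% = $155,780.10
$155,780.10 is under the $246,000 cap.
Referral share: 16% of $155,780.10 = $24,924.82; lead counsel retains $155,780.10 − $24,924.82 = $130,855.28.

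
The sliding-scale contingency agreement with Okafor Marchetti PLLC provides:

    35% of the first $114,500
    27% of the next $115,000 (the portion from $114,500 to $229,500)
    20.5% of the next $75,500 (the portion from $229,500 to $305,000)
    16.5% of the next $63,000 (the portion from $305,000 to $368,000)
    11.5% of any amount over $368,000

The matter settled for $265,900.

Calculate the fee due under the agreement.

$78,587.00

First $114,500 at 35% = $40,075.00
Next $115,000 at 27% = $31,050.00
Remaining $36,400 at 20.5% = $7,462.00
Fee: $40,075.00 + $31,050.00 + $7,462.00 = $78,587.00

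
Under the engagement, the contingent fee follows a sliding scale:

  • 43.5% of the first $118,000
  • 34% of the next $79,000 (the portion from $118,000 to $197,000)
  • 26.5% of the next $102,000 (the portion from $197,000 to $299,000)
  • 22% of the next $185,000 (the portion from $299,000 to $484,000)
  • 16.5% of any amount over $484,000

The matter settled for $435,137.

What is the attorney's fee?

First $118,000 at 43.5% = $51,330.00
Next $79,000 at 34% = $26,860.00
Next $102,000 at 26.5% = $27,030.00
Remaining $136,137 at 22% = $29,950.14
Fee: $51,330.00 + $26,860.00 + $27,030.00 + $29,950.14 = $135,170.14

$135,170.14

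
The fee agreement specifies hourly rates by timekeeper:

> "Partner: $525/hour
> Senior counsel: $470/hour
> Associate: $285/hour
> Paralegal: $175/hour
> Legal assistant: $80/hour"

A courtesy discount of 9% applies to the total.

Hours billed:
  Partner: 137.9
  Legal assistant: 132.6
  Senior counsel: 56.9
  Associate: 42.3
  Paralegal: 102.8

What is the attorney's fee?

Partner: 137.9 × $525 = $72,397.50
Senior counsel: 56.9 × $470 = $26,743.00
Associate: 42.3 × $285 = $12,055.50
Paralegal: 102.8 × $175 = $17,990.00
Legal assistant: 132.6 × $80 = $10,608.00
Subtotal: $139,794.00
Less 9% discount: −$12,581.46
Total: $139,794.00 − $12,581.46 = $127,212.54

$127,212.54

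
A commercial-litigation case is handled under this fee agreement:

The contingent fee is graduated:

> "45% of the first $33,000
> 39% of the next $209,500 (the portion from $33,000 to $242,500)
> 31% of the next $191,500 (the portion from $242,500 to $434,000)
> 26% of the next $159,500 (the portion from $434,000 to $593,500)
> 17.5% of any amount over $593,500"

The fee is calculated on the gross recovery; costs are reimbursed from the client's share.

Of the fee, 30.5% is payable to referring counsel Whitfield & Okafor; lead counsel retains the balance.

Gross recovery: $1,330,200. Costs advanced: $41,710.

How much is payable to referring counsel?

$99,525.31

Fee base is the gross recovery, $1,330,200; costs are reimbursed separately.
First $33,000 at 45% = $14,850.00
Next $209,500 at 39% = $81,705.00
Next $191,500 at 31% = $59,365.00
Next $159,500 at 26% = $41,470.00
Remaining $736,700 at 17.5% = $128,922.50
Fee: $14,850.00 + $81,705.00 + $59,365.00 + $41,470.00 + $128,922.50 = $326,312.50
Referral share: 30.5% of $326,312.50 = $99,525.31; lead counsel retains $326,312.50 − $99,525.31 = $226,787.19.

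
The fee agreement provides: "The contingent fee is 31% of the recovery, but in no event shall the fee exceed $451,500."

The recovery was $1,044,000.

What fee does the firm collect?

$323,640.00

31% of $1,044,000 = $323,640.00
That is under the $451,500 cap.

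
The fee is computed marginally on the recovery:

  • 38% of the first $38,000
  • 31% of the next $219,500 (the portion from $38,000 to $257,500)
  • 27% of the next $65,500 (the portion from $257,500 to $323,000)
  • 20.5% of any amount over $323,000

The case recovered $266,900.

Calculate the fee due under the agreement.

$85,023.00

First $38,000 at 38% = $14,440.00
Next $219,500 at 31% = $68,045.00
Remaining $9,400 at 27% = $2,538.00
Fee: $14,440.00 + $68,045.00 + $2,538.00 = $85,023.00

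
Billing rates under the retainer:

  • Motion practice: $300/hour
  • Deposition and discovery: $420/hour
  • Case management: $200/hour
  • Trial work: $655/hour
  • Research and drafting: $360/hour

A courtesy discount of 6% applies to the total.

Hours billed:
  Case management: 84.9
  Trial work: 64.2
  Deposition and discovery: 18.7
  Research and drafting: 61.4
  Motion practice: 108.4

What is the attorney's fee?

$114,218.46

Motion practice: 108.4 × $300 = $32,520.00
Deposition and discovery: 18.7 × $420 = $7,854.00
Case management: 84.9 × $200 = $16,980.00
Trial work: 64.2 × $655 = $42,051.00
Research and drafting: 61.4 × $360 = $22,104.00
Subtotal: $121,509.00
Less 6% discount: −$7,290.54
Total: $121,509.00 − $7,290.54 = $114,218.46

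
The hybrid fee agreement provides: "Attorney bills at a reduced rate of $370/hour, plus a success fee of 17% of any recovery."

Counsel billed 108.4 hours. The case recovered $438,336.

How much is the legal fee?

$114,625.12

Hourly: 108.4 × $370 = $40,108.00
Success fee: 17% of $438,336 = $74,517.12
Total: $40,108.00 + $74,517.12 = $114,625.12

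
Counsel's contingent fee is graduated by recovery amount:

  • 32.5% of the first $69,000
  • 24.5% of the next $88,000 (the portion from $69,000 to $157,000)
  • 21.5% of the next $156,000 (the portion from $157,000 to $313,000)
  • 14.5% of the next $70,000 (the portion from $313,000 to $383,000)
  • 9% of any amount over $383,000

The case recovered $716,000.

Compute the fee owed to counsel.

First $69,000 at 32.5% = $22,425.00
Next $88,000 at 24.5% = $21,560.00
Next $156,000 at 21.5% = $33,540.00
Next $70,000 at 14.5% = $10,150.00
Remaining $333,000 at 9% = $29,970.00
Fee: $22,425.00 + $21,560.00 + $33,540.00 + $10,150.00 + $29,970.00 = $117,645.00

$117,645.00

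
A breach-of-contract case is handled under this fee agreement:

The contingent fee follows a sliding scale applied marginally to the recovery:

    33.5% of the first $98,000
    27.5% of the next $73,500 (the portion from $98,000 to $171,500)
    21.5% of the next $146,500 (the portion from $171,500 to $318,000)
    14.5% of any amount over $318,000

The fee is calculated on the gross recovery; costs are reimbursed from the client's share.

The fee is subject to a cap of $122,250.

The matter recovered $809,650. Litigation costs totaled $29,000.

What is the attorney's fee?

Fee base is the gross recovery, $809,650; costs are reimbursed separately.
First $98,000 at 33.5% = $32,830.00
Next $73,500 at 27.5% = $20,212.50
Next $146,500 at 21.5% = $31,497.50
Remaining $491,650 at 14.5% = $71,289.25
Fee: $32,830.00 + $20,212.50 + $31,497.50 + $71,289.25 = $155,829.25
$155,829.25 exceeds the $122,250 cap, so the fee is capped at $122,250.00.

$122,250.00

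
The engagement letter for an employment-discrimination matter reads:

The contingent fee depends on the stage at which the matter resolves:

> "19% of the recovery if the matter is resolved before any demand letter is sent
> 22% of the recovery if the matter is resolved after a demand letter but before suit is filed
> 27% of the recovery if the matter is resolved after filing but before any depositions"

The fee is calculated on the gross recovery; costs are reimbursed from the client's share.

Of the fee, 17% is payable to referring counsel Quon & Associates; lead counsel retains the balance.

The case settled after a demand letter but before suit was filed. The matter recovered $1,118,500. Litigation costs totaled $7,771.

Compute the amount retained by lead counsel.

Fee base is the gross recovery, $1,118,500; costs are reimbursed separately.
The matter settled after a demand letter but before suit was filed, so the 22% rate applies.
$1,118,500 × 22% = $246,070.00
Referral share: 17% of $246,070.00 = $41,831.90; lead counsel retains $246,070.00 − $41,831.90 = $204,238.10.

$204,238.10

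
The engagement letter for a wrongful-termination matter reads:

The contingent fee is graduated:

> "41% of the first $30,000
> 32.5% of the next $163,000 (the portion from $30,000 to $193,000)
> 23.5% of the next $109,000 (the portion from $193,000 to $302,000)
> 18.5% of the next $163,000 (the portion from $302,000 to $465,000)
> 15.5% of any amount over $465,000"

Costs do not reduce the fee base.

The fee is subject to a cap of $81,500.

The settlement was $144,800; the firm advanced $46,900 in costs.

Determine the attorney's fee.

$49,610.00

Fee base is the gross recovery, $144,800; costs are reimbursed separately.
First $30,000 at 41% = $12,300.00
Remaining $114,800 at 32.5% = $37,310.00
Fee: $12,300.00 + $37,310.00 = $49,610.00
$49,610.00 is under the $81,500 cap.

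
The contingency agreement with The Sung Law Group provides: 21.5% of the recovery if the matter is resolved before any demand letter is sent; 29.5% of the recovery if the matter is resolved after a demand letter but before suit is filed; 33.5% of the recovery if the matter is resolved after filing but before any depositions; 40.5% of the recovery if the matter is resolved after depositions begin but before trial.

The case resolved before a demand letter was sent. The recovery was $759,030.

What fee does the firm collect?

The matter resolved before a demand letter was sent, so the 21.5% rate applies.
$759,030 × 21.5% = $163,191.45

$163,191.45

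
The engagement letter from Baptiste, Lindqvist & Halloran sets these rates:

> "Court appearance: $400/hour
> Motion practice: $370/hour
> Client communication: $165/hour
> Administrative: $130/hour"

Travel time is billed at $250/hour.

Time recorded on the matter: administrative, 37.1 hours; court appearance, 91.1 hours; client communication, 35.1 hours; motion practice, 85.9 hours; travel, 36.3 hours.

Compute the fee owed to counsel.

Court appearance: 91.1 × $400 = $36,440.00
Motion practice: 85.9 × $370 = $31,783.00
Client communication: 35.1 × $165 = $5,791.50
Administrative: 37.1 × $130 = $4,823.00
Subtotal: $36,440.00 + $31,783.00 + $5,791.50 + $4,823.00 = $78,837.50
Travel: 36.3 × $250 = $9,075.00
Total: $78,837.50 + $9,075.00 = $87,912.50

$87,912.50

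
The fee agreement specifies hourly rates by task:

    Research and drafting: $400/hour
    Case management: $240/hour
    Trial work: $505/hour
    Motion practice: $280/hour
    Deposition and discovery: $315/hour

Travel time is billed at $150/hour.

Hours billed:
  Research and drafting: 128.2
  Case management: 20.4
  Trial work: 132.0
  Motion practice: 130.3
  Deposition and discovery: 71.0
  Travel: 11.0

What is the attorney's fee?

$183,335.00

Research and drafting: 128.2 × $400 = $51,280.00
Case management: 20.4 × $240 = $4,896.00
Trial work: 132.0 × $505 = $66,660.00
Motion practice: 130.3 × $280 = $36,484.00
Deposition and discovery: 71.0 × $315 = $22,365.00
Subtotal: $51,280.00 + $4,896.00 + $66,660.00 + $36,484.00 + $22,365.00 = $181,685.00
Travel: 11.0 × $150 = $1,650.00
Total: $181,685.00 + $1,650.00 = $183,335.00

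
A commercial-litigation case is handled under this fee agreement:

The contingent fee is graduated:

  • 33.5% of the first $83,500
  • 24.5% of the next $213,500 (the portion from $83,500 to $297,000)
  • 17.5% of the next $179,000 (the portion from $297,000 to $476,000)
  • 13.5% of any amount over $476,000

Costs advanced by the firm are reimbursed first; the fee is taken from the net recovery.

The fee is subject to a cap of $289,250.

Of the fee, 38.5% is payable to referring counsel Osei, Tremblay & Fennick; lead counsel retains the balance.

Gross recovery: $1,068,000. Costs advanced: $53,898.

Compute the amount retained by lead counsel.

$113,312.99

Fee base (net of costs): $1,068,000 − $53,898 = $1,014,102
First $83,500 at 33.5% = $27,972.50
Next $213,500 at 24.5% = $52,307.50
Next $179,000 at 17.5% = $31,325.00
Remaining $538,102 at 13.5% = $72,643.77
Fee: $27,972.50 + $52,307.50 + $31,325.00 + $72,643.77 = $184,248.77
$184,248.77 is under the $289,250 cap.
Referral share: 38.5% of $184,248.77 = $70,935.78; lead counsel retains $184,248.77 − $70,935.78 = $113,312.99.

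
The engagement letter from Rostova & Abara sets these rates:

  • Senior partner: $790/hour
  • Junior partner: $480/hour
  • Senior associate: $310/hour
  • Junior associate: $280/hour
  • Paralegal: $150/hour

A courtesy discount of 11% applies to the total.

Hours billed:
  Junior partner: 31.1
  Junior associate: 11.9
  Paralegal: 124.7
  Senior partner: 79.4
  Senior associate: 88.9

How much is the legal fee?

$113,252.50

Senior partner: 79.4 × $790 = $62,726.00
Junior partner: 31.1 × $480 = $14,928.00
Senior associate: 88.9 × $310 = $27,559.00
Junior associate: 11.9 × $280 = $3,332.00
Paralegal: 124.7 × $150 = $18,705.00
Subtotal: $127,250.00
Less 11% discount: −$13,997.50
Total: $127,250.00 − $13,997.50 = $113,252.50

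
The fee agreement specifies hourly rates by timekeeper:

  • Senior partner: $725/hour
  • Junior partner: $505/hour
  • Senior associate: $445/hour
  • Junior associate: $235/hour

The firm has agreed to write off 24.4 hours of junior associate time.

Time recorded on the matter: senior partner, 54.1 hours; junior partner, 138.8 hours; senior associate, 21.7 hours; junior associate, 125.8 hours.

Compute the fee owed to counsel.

$142,802.00

Senior partner: 54.1 × $725 = $39,222.50
Junior partner: 138.8 × $505 = $70,094.00
Senior associate: 21.7 × $445 = $9,656.50
Junior associate: 125.8 × $235 = $29,563.00
Subtotal: $148,536.00
Write-off: 24.4 × $235 = $5,734.00
Total: $148,536.00 − $5,734.00 = $142,802.00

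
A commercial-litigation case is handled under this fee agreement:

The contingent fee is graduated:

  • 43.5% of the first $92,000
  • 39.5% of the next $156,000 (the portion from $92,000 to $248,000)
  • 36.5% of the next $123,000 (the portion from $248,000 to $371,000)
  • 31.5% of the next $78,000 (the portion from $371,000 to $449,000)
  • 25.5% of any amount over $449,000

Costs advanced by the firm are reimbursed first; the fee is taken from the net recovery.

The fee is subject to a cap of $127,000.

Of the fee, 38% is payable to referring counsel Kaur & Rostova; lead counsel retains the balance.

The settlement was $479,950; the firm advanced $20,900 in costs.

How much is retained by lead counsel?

Fee base (net of costs): $479,950 − $20,900 = $459,050
First $92,000 at 43.5% = $40,020.00
Next $156,000 at 39.5% = $61,620.00
Next $123,000 at 36.5% = $44,895.00
Next $78,000 at 31.5% = $24,570.00
Remaining $10,050 at 25.5% = $2,562.75
Fee: $40,020.00 + $61,620.00 + $44,895.00 + $24,570.00 + $2,562.75 = $173,667.75
$173,667.75 exceeds the $127,000 cap, so the fee is capped at $127,000.00.
Referral share: 38% of $127,000.00 = $48,260.00; lead counsel retains $127,000.00 − $48,260.00 = $78,740.00.

$78,740.00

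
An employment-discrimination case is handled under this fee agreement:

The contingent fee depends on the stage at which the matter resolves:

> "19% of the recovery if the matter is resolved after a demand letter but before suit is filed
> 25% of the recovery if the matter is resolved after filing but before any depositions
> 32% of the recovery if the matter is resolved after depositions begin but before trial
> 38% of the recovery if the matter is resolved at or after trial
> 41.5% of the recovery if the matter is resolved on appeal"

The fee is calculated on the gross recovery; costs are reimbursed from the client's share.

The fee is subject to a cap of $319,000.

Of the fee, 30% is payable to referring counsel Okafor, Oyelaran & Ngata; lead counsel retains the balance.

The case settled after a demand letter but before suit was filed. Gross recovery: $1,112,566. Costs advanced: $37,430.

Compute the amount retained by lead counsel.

Fee base is the gross recovery, $1,112,566; costs are reimbursed separately.
The matter settled after a demand letter but before suit was filed, so the 19% rate applies.
$1,112,566 × 19% = $211,387.54
$211,387.54 is under the $319,000 cap.
Referral share: 30% of $211,387.54 = $63,416.26; lead counsel retains $211,387.54 − $63,416.26 = $147,971.28.

$147,971.28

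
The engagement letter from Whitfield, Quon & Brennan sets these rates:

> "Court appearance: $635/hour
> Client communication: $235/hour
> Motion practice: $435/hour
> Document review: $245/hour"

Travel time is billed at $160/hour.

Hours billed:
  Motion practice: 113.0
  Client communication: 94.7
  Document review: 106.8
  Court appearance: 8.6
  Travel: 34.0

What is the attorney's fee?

$108,476.50

Court appearance: 8.6 × $635 = $5,461.00
Client communication: 94.7 × $235 = $22,254.50
Motion practice: 113.0 × $435 = $49,155.00
Document review: 106.8 × $245 = $26,166.00
Subtotal: $5,461.00 + $22,254.50 + $49,155.00 + $26,166.00 = $103,036.50
Travel: 34.0 × $160 = $5,440.00
Total: $103,036.50 + $5,440.00 = $108,476.50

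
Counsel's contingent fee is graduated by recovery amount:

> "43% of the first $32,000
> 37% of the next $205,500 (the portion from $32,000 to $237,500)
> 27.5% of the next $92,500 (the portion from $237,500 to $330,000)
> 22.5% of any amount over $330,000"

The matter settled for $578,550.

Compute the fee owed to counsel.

First $32,000 at 43% = $13,760.00
Next $205,500 at 37% = $76,035.00
Next $92,500 at 27.5% = $25,437.50
Remaining $248,550 at 22.5% = $55,923.75
Fee: $13,760.00 + $76,035.00 + $25,437.50 + $55,923.75 = $171,156.25

$171,156.25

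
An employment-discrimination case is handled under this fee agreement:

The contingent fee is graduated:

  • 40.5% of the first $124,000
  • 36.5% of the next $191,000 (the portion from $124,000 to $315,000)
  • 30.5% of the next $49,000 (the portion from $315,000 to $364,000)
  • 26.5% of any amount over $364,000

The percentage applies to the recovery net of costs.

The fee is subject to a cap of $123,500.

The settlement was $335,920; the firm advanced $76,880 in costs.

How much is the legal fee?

Fee base (net of costs): $335,920 − $76,880 = $259,040
First $124,000 at 40.5% = $50,220.00
Remaining $135,040 at 36.5% = $49,289.60
Fee: $50,220.00 + $49,289.60 = $99,509.60
$99,509.60 is under the $123,500 cap.

$99,509.60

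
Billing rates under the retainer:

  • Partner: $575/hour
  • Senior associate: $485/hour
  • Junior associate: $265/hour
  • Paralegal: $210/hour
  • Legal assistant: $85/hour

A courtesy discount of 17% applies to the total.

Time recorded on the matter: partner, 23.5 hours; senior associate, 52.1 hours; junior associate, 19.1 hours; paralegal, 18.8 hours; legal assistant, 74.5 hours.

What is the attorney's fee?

$44,922.09

Partner: 23.5 × $575 = $13,512.50
Senior associate: 52.1 × $485 = $25,268.50
Junior associate: 19.1 × $265 = $5,061.50
Paralegal: 18.8 × $210 = $3,948.00
Legal assistant: 74.5 × $85 = $6,332.50
Subtotal: $54,123.00
Less 17% discount: −$9,200.91
Total: $54,123.00 − $9,200.91 = $44,922.09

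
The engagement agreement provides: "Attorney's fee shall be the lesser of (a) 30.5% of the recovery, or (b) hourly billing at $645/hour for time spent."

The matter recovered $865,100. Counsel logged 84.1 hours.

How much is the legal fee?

(a) 30.5% of $865,100 = $263,855.50
(b) 84.1 × $645 = $54,244.50
The lesser is (b): $54,244.50.

$54,244.50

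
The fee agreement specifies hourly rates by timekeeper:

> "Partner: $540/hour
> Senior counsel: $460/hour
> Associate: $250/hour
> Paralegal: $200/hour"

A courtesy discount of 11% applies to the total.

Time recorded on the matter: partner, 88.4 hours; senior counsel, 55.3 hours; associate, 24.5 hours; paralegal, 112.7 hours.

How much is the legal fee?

Partner: 88.4 × $540 = $47,736.00
Senior counsel: 55.3 × $460 = $25,438.00
Associate: 24.5 × $250 = $6,125.00
Paralegal: 112.7 × $200 = $22,540.00
Subtotal: $101,839.00
Less 11% discount: −$11,202.29
Total: $101,839.00 − $11,202.29 = $90,636.71

$90,636.71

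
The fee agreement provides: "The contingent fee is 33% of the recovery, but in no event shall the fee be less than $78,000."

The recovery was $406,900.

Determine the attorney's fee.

33% of $406,900 = $134,277.00
That exceeds the $78,000 minimum.

$134,277.00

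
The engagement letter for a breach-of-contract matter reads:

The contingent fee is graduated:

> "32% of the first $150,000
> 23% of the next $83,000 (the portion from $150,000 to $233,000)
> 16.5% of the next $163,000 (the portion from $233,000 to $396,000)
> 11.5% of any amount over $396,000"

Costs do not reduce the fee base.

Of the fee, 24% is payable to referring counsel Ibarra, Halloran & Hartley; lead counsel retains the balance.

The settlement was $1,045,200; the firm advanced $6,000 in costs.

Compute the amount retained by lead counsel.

Fee base is the gross recovery, $1,045,200; costs are reimbursed separately.
First $150,000 at 32% = $48,000.00
Next $83,000 at 23% = $19,090.00
Next $163,000 at 16.5% = $26,895.00
Remaining $649,200 at 11.5% = $74,658.00
Fee: $48,000.00 + $19,090.00 + $26,895.00 + $74,658.00 = $168,643.00
Referral share: 24% of $168,643.00 = $40,474.32; lead counsel retains $168,643.00 − $40,474.32 = $128,168.68.

$128,168.68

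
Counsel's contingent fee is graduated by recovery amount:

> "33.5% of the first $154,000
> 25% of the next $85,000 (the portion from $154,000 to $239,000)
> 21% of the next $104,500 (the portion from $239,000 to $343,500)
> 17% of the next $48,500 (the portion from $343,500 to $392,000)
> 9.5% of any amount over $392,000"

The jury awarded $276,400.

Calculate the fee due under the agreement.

First $154,000 at 33.5% = $51,590.00
Next $85,000 at 25% = $21,250.00
Remaining $37,400 at 21% = $7,854.00
Fee: $51,590.00 + $21,250.00 + $7,854.00 = $80,694.00

$80,694.00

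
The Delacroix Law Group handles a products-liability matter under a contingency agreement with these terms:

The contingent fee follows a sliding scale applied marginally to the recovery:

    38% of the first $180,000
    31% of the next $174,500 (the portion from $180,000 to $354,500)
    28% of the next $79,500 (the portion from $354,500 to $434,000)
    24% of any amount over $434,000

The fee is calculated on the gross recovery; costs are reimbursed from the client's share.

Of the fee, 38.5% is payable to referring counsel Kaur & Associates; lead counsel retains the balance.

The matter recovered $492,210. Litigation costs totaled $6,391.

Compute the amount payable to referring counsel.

Fee base is the gross recovery, $492,210; costs are reimbursed separately.
First $180,000 at 38% = $68,400.00
Next $174,500 at 31% = $54,095.00
Next $79,500 at 28% = $22,260.00
Remaining $58,210 at 24% = $13,970.40
Fee: $68,400.00 + $54,095.00 + $22,260.00 + $13,970.40 = $158,725.40
Referral share: 38.5% of $158,725.40 = $61,109.28; lead counsel retains $158,725.40 − $61,109.28 = $97,616.12.

$61,109.28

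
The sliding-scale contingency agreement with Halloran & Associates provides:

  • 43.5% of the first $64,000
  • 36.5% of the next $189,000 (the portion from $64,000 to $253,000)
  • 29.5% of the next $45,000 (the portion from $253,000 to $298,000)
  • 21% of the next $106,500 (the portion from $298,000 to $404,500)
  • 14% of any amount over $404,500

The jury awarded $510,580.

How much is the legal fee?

First $64,000 at 43.5% = $27,840.00
Next $189,000 at 36.5% = $68,985.00
Next $45,000 at 29.5% = $13,275.00
Next $106,500 at 21% = $22,365.00
Remaining $106,080 at 14% = $14,851.20
Fee: $27,840.00 + $68,985.00 + $13,275.00 + $22,365.00 + $14,851.20 = $147,316.20

$147,316.20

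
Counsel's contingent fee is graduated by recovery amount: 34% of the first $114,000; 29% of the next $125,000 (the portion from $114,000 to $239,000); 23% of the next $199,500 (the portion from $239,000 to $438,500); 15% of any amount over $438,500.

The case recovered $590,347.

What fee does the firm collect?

First $114,000 at 34% = $38,760.00
Next $125,000 at 29% = $36,250.00
Next $199,500 at 23% = $45,885.00
Remaining $151,847 at 15% = $22,777.05
Fee: $38,760.00 + $36,250.00 + $45,885.00 + $22,777.05 = $143,672.05

$143,672.05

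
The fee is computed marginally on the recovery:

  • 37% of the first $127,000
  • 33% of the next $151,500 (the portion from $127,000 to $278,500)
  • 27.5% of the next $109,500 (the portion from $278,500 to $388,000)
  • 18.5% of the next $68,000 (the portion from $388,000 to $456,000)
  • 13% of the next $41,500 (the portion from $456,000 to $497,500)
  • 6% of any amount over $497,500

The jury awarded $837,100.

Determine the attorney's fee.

First $127,000 at 37% = $46,990.00
Next $151,500 at 33% = $49,995.00
Next $109,500 at 27.5% = $30,112.50
Next $68,000 at 18.5% = $12,580.00
Next $41,500 at 13% = $5,395.00
Remaining $339,600 at 6% = $20,376.00
Fee: $46,990.00 + $49,995.00 + $30,112.50 + $12,580.00 + $5,395.00 + $20,376.00 = $165,448.50

$165,448.50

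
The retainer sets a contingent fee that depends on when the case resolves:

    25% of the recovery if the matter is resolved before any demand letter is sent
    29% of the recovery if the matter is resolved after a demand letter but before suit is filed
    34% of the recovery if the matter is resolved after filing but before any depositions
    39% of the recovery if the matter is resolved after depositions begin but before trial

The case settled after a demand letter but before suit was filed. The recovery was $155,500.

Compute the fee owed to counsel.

$45,095.00

The matter settled after a demand letter but before suit was filed, so the 29% rate applies.
$155,500 × 29% = $45,095.00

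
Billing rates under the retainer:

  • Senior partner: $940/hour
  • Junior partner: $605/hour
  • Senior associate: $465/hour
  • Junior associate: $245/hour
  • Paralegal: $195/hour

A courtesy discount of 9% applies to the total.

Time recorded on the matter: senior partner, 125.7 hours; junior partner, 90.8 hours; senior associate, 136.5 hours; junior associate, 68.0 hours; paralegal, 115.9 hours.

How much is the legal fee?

Senior partner: 125.7 × $940 = $118,158.00
Junior partner: 90.8 × $605 = $54,934.00
Senior associate: 136.5 × $465 = $63,472.50
Junior associate: 68.0 × $245 = $16,660.00
Paralegal: 115.9 × $195 = $22,600.50
Subtotal: $275,825.00
Less 9% discount: −$24,824.25
Total: $275,825.00 − $24,824.25 = $251,000.75

$251,000.75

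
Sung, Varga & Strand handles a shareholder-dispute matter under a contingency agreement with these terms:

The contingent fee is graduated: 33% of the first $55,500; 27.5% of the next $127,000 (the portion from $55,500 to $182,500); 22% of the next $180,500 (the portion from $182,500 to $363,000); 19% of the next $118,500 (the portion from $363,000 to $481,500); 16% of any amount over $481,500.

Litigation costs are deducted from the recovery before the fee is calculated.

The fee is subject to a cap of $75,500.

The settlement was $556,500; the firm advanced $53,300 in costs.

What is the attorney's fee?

Fee base (net of costs): $556,500 − $53,300 = $503,200
First $55,500 at 33% = $18,315.00
Next $127,000 at 27.5% = $34,925.00
Next $180,500 at 22% = $39,710.00
Next $118,500 at 19% = $22,515.00
Remaining $21,700 at 16% = $3,472.00
Fee: $18,315.00 + $34,925.00 + $39,710.00 + $22,515.00 + $3,472.00 = $118,937.00
$118,937.00 exceeds the $75,500 cap, so the fee is capped at $75,500.00.

$75,500.00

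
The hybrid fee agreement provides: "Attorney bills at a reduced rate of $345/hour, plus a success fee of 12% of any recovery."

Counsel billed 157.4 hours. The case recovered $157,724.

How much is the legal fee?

$73,229.88

Hourly: 157.4 × $345 = $54,303.00
Success fee: 12% of $157,724 = $18,926.88
Total: $54,303.00 + $18,926.88 = $73,229.88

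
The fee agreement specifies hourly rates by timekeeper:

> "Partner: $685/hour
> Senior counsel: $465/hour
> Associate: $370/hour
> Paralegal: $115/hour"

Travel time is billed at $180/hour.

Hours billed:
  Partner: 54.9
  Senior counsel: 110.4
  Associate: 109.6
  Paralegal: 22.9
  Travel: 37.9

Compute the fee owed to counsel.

$138,950.00

Partner: 54.9 × $685 = $37,606.50
Senior counsel: 110.4 × $465 = $51,336.00
Associate: 109.6 × $370 = $40,552.00
Paralegal: 22.9 × $115 = $2,633.50
Subtotal: $37,606.50 + $51,336.00 + $40,552.00 + $2,633.50 = $132,128.00
Travel: 37.9 × $180 = $6,822.00
Total: $132,128.00 + $6,822.00 = $138,950.00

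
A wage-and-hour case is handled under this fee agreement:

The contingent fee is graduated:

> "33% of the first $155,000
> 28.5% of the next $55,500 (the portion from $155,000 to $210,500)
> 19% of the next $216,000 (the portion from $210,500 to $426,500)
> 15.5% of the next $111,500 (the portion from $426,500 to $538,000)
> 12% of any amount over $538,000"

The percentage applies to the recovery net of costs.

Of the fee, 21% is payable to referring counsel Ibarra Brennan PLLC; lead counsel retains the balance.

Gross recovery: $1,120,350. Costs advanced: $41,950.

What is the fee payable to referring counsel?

$39,928.98

Fee base (net of costs): $1,120,350 − $41,950 = $1,078,400
First $155,000 at 33% = $51,150.00
Next $55,500 at 28.5% = $15,817.50
Next $216,000 at 19% = $41,040.00
Next $111,500 at 15.5% = $17,282.50
Remaining $540,400 at 12% = $64,848.00
Fee: $51,150.00 + $15,817.50 + $41,040.00 + $17,282.50 + $64,848.00 = $190,138.00
Referral share: 21% of $190,138.00 = $39,928.98; lead counsel retains $190,138.00 − $39,928.98 = $150,209.02.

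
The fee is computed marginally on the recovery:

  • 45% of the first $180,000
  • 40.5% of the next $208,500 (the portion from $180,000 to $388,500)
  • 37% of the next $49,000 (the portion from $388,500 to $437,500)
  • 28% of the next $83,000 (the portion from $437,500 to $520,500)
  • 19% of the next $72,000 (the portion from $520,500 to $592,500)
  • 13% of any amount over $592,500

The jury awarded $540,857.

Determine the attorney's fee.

First $180,000 at 45% = $81,000.00
Next $208,500 at 40.5% = $84,442.50
Next $49,000 at 37% = $18,130.00
Next $83,000 at 28% = $23,240.00
Remaining $20,357 at 19% = $3,867.83
Fee: $81,000.00 + $84,442.50 + $18,130.00 + $23,240.00 + $3,867.83 = $210,680.33

$210,680.33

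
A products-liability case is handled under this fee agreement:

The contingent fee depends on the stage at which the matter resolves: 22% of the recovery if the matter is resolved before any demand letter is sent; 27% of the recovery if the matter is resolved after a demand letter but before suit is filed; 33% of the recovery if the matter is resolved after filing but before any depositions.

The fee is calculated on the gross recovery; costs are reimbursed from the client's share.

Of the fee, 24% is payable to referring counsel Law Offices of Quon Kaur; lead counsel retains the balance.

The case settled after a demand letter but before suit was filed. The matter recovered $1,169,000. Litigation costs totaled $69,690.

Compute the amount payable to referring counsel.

Fee base is the gross recovery, $1,169,000; costs are reimbursed separately.
The matter settled after a demand letter but before suit was filed, so the 27% rate applies.
$1,169,000 × 27% = $315,630.00
Referral share: 24% of $315,630.00 = $75,751.20; lead counsel retains $315,630.00 − $75,751.20 = $239,878.80.

$75,751.20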